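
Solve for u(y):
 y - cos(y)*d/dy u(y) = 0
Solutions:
 u(y) = C1 + Integral(y/cos(y), y)


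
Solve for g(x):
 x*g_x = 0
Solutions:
 g(x) = C1


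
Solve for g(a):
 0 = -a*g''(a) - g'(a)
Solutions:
 g(a) = C1 + C2*log(a)


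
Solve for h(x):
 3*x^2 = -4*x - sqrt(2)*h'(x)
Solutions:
 h(x) = C1 - sqrt(2)*x^3/2 - sqrt(2)*x^2


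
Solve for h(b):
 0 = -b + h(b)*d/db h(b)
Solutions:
 h(b) = -sqrt(C1 + b^2)
 h(b) = sqrt(C1 + b^2)


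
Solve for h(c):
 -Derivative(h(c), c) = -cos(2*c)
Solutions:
 h(c) = C1 + sin(2*c)/2


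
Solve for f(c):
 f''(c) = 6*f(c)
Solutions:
 f(c) = C1*exp(-sqrt(6)*c) + C2*exp(sqrt(6)*c)


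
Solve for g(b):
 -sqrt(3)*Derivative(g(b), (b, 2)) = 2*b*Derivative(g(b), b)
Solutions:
 g(b) = C1 + C2*erf(3^(3/4)*b/3)


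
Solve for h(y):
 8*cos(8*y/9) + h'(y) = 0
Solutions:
 h(y) = C1 - 9*sin(8*y/9)


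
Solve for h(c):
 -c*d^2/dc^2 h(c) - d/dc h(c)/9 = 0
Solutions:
 h(c) = C1 + C2*c^(8/9)


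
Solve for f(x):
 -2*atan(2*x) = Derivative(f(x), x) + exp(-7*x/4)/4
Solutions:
 f(x) = C1 - 2*x*atan(2*x) + log(4*x^2 + 1)/2 + exp(-7*x/4)/7


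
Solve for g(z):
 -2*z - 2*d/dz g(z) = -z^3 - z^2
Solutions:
 g(z) = C1 + z^4/8 + z^3/6 - z^2/2


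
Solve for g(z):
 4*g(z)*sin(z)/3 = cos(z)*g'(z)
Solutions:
 g(z) = C1/cos(z)^(4/3)


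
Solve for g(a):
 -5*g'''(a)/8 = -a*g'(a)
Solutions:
 g(a) = C1 + Integral(C2*airyai(2*5^(2/3)*a/5) + C3*airybi(2*5^(2/3)*a/5), a)


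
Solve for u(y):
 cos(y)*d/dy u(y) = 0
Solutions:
 u(y) = C1


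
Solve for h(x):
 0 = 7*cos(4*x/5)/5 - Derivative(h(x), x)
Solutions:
 h(x) = C1 + 7*sin(4*x/5)/4


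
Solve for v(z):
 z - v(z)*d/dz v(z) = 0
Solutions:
 v(z) = -sqrt(C1 + z^2)
 v(z) = sqrt(C1 + z^2)


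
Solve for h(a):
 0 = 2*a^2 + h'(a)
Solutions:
 h(a) = C1 - 2*a^3/3


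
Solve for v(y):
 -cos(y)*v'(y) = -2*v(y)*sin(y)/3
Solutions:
 v(y) = C1/cos(y)^(2/3)


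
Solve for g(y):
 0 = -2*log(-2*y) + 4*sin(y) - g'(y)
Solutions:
 g(y) = C1 - 2*y*log(-y) - 2*y*log(2) + 2*y - 4*cos(y)


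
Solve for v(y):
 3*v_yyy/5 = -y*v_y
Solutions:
 v(y) = C1 + Integral(C2*airyai(-3^(2/3)*5^(1/3)*y/3) + C3*airybi(-3^(2/3)*5^(1/3)*y/3), y)


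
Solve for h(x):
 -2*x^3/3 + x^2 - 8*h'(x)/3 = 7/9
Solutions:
 h(x) = C1 - x^4/16 + x^3/8 - 7*x/24


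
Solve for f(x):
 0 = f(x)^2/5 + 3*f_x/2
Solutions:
 f(x) = 15/(C1 + 2*x)


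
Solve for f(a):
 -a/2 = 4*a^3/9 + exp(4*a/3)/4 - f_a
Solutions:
 f(a) = C1 + a^4/9 + a^2/4 + 3*exp(4*a/3)/16


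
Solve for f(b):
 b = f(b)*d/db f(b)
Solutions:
 f(b) = -sqrt(C1 + b^2)
 f(b) = sqrt(C1 + b^2)


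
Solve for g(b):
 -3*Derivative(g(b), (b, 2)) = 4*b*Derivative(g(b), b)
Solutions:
 g(b) = C1 + C2*erf(sqrt(6)*b/3)


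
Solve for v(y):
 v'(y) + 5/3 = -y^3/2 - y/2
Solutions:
 v(y) = C1 - y^4/8 - y^2/4 - 5*y/3


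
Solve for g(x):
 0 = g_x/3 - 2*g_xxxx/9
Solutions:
 g(x) = C1 + C4*exp(2^(2/3)*3^(1/3)*x/2) + (C2*sin(2^(2/3)*3^(5/6)*x/4) + C3*cos(2^(2/3)*3^(5/6)*x/4))*exp(-2^(2/3)*3^(1/3)*x/4)


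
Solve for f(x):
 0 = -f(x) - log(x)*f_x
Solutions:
 f(x) = C1*exp(-li(x))


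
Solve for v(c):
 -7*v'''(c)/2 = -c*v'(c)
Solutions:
 v(c) = C1 + Integral(C2*airyai(2^(1/3)*7^(2/3)*c/7) + C3*airybi(2^(1/3)*7^(2/3)*c/7), c)


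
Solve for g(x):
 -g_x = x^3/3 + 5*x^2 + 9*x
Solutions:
 g(x) = C1 - x^4/12 - 5*x^3/3 - 9*x^2/2


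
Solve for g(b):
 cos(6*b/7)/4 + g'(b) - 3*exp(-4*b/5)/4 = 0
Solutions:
 g(b) = C1 - 7*sin(6*b/7)/24 - 15*exp(-4*b/5)/16


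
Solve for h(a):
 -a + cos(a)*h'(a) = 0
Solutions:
 h(a) = C1 + Integral(a/cos(a), a)


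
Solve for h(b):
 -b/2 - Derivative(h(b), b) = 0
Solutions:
 h(b) = C1 - b^2/4


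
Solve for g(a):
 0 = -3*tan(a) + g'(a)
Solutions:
 g(a) = C1 - 3*log(cos(a))


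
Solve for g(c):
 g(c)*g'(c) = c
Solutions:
 g(c) = -sqrt(C1 + c^2)
 g(c) = sqrt(C1 + c^2)


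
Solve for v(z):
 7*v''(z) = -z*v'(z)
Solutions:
 v(z) = C1 + C2*erf(sqrt(14)*z/14)


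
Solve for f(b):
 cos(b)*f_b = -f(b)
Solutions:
 f(b) = C1*sqrt(sin(b) - 1)/sqrt(sin(b) + 1)


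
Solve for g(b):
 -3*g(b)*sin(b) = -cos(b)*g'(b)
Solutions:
 g(b) = C1/cos(b)^3


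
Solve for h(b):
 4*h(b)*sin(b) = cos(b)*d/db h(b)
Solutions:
 h(b) = C1/cos(b)^4


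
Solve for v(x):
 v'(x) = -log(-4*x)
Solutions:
 v(x) = C1 - x*log(-x) + x*(1 - 2*log(2))


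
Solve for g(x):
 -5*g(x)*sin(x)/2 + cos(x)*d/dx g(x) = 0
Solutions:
 g(x) = C1/cos(x)^(5/2)


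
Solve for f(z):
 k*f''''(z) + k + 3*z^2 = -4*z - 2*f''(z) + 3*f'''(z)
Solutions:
 f(z) = C1 + C2*z + C3*exp(z*(3 - sqrt(9 - 8*k))/(2*k)) + C4*exp(z*(sqrt(9 - 8*k) + 3)/(2*k)) - z^4/8 - 13*z^3/12 + z^2*(4*k - 39)/8


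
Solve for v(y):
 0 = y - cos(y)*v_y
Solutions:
 v(y) = C1 + Integral(y/cos(y), y)


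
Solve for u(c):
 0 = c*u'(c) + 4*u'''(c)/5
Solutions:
 u(c) = C1 + Integral(C2*airyai(-10^(1/3)*c/2) + C3*airybi(-10^(1/3)*c/2), c)


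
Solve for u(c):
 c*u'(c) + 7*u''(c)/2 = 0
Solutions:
 u(c) = C1 + C2*erf(sqrt(7)*c/7)


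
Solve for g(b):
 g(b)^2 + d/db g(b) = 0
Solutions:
 g(b) = 1/(C1 + b)


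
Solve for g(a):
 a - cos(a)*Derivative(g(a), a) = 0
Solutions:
 g(a) = C1 + Integral(a/cos(a), a)


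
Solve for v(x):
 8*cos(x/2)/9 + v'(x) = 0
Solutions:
 v(x) = C1 - 16*sin(x/2)/9


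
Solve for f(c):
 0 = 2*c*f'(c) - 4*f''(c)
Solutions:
 f(c) = C1 + C2*erfi(c/2)


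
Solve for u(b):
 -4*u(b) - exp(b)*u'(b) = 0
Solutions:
 u(b) = C1*exp(4*exp(-b))


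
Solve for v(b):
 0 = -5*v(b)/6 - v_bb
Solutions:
 v(b) = C1*sin(sqrt(30)*b/6) + C2*cos(sqrt(30)*b/6)


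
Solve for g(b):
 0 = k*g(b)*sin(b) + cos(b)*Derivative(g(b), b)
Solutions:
 g(b) = C1*exp(k*log(cos(b)))


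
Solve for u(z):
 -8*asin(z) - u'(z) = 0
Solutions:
 u(z) = C1 - 8*z*asin(z) - 8*sqrt(1 - z^2)


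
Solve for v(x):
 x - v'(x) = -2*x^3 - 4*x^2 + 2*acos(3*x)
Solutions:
 v(x) = C1 + x^4/2 + 4*x^3/3 + x^2/2 - 2*x*acos(3*x) + 2*sqrt(1 - 9*x^2)/3


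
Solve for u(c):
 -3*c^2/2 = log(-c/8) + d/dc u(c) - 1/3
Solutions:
 u(c) = C1 - c^3/2 - c*log(-c) + c*(4/3 + 3*log(2))


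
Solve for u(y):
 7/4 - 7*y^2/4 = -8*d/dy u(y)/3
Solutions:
 u(y) = C1 + 7*y^3/32 - 21*y/32


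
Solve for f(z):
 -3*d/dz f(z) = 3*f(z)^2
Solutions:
 f(z) = 1/(C1 + z)


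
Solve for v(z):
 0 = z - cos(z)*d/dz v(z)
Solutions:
 v(z) = C1 + Integral(z/cos(z), z)


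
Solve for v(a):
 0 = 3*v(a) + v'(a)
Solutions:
 v(a) = C1*exp(-3*a)


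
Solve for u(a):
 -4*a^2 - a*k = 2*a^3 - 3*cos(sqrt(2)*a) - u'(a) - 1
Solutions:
 u(a) = C1 + a^4/2 + 4*a^3/3 + a^2*k/2 - a - 3*sqrt(2)*sin(sqrt(2)*a)/2


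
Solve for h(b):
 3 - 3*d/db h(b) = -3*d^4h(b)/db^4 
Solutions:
 h(b) = C1 + C4*exp(b) + b + (C2*sin(sqrt(3)*b/2) + C3*cos(sqrt(3)*b/2))*exp(-b/2)


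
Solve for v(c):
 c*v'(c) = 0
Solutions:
 v(c) = C1


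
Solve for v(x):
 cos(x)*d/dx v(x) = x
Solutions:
 v(x) = C1 + Integral(x/cos(x), x)


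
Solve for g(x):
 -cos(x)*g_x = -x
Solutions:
 g(x) = C1 + Integral(x/cos(x), x)


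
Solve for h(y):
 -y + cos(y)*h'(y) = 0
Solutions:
 h(y) = C1 + Integral(y/cos(y), y)


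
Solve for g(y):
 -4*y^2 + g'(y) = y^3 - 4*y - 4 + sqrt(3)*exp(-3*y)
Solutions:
 g(y) = C1 + y^4/4 + 4*y^3/3 - 2*y^2 - 4*y - sqrt(3)*exp(-3*y)/3


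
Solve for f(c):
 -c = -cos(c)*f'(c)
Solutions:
 f(c) = C1 + Integral(c/cos(c), c)


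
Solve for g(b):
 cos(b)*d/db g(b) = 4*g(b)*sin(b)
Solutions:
 g(b) = C1/cos(b)^4


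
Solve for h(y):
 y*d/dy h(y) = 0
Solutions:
 h(y) = C1


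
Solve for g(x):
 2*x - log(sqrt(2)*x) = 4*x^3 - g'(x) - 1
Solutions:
 g(x) = C1 + x^4 - x^2 + x*log(x) - 2*x + x*log(2)/2


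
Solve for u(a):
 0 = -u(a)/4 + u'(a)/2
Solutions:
 u(a) = C1*exp(a/2)


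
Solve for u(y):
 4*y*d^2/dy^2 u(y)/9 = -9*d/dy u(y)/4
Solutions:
 u(y) = C1 + C2/y^(65/16)


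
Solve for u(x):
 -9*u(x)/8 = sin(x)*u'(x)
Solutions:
 u(x) = C1*(cos(x) + 1)^(9/16)/(cos(x) - 1)^(9/16)


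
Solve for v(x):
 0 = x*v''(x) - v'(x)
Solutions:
 v(x) = C1 + C2*x^2


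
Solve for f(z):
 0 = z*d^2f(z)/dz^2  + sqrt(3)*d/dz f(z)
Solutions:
 f(z) = C1 + C2*z^(1 - sqrt(3))


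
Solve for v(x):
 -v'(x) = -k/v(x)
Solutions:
 v(x) = -sqrt(C1 + 2*k*x)
 v(x) = sqrt(C1 + 2*k*x)


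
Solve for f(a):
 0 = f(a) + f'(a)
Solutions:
 f(a) = C1*exp(-a)


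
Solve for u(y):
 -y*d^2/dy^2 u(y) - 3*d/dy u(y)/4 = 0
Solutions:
 u(y) = C1 + C2*y^(1/4)


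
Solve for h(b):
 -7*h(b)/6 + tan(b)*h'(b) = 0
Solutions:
 h(b) = C1*sin(b)^(7/6)


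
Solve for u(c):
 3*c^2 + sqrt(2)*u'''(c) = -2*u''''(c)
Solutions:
 u(c) = C1 + C2*c + C3*c^2 + C4*exp(-sqrt(2)*c/2) - sqrt(2)*c^5/40 + c^4/4 - sqrt(2)*c^3


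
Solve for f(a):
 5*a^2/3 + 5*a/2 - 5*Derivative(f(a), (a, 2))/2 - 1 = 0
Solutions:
 f(a) = C1 + C2*a + a^4/18 + a^3/6 - a^2/5


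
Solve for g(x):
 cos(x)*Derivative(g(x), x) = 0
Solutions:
 g(x) = C1


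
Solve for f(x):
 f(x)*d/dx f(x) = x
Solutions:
 f(x) = -sqrt(C1 + x^2)
 f(x) = sqrt(C1 + x^2)


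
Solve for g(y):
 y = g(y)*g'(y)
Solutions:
 g(y) = -sqrt(C1 + y^2)
 g(y) = sqrt(C1 + y^2)


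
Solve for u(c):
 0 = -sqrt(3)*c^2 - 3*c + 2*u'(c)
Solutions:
 u(c) = C1 + sqrt(3)*c^3/6 + 3*c^2/4


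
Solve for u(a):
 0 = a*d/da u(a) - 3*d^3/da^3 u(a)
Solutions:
 u(a) = C1 + Integral(C2*airyai(3^(2/3)*a/3) + C3*airybi(3^(2/3)*a/3), a)


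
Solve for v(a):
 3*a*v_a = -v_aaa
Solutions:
 v(a) = C1 + Integral(C2*airyai(-3^(1/3)*a) + C3*airybi(-3^(1/3)*a), a)


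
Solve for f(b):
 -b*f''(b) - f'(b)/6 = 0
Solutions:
 f(b) = C1 + C2*b^(5/6)


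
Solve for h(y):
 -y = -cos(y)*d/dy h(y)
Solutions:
 h(y) = C1 + Integral(y/cos(y), y)


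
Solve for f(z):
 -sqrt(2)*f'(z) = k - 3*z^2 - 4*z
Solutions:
 f(z) = C1 - sqrt(2)*k*z/2 + sqrt(2)*z^3/2 + sqrt(2)*z^2


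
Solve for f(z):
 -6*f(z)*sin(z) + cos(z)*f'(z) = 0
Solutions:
 f(z) = C1/cos(z)^6


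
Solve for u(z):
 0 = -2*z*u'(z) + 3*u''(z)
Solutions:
 u(z) = C1 + C2*erfi(sqrt(3)*z/3)


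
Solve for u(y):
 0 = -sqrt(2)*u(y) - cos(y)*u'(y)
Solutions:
 u(y) = C1*(sin(y) - 1)^(sqrt(2)/2)/(sin(y) + 1)^(sqrt(2)/2)


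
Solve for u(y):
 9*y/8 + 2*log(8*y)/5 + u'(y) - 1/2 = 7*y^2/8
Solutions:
 u(y) = C1 + 7*y^3/24 - 9*y^2/16 - 2*y*log(y)/5 - 6*y*log(2)/5 + 9*y/10


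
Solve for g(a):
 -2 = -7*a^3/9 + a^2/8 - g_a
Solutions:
 g(a) = C1 - 7*a^4/36 + a^3/24 + 2*a


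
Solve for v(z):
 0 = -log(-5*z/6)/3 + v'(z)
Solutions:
 v(z) = C1 + z*log(-z)/3 + z*(-log(6) - 1 + log(5))/3


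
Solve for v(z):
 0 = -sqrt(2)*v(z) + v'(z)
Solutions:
 v(z) = C1*exp(sqrt(2)*z)


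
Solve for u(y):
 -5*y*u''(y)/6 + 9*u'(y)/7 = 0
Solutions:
 u(y) = C1 + C2*y^(89/35)


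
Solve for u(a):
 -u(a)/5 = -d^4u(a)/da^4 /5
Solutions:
 u(a) = C1*exp(-a) + C2*exp(a) + C3*sin(a) + C4*cos(a)


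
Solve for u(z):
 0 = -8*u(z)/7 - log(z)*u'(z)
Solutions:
 u(z) = C1*exp(-8*li(z)/7)


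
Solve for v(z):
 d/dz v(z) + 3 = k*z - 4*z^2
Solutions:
 v(z) = C1 + k*z^2/2 - 4*z^3/3 - 3*z


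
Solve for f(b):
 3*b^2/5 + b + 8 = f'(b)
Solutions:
 f(b) = C1 + b^3/5 + b^2/2 + 8*b


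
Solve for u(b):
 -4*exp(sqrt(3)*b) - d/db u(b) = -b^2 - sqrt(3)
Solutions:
 u(b) = C1 + b^3/3 + sqrt(3)*b - 4*sqrt(3)*exp(sqrt(3)*b)/3


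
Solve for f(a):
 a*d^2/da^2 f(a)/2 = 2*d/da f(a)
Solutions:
 f(a) = C1 + C2*a^5


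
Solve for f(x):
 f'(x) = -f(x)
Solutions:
 f(x) = C1*exp(-x)


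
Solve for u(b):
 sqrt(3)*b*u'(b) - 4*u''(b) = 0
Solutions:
 u(b) = C1 + C2*erfi(sqrt(2)*3^(1/4)*b/4)


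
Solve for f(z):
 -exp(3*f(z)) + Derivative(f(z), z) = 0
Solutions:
 f(z) = log(-1/(C1 + 3*z))/3
 f(z) = log((-1/(C1 + z))^(1/3)*(-3^(2/3) - 3*3^(1/6)*I)/6)
 f(z) = log((-1/(C1 + z))^(1/3)*(-3^(2/3) + 3*3^(1/6)*I)/6)


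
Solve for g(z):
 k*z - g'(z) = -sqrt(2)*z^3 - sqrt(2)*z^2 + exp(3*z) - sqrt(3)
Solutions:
 g(z) = C1 + k*z^2/2 + sqrt(2)*z^4/4 + sqrt(2)*z^3/3 + sqrt(3)*z - exp(3*z)/3


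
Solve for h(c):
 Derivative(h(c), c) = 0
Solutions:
 h(c) = C1


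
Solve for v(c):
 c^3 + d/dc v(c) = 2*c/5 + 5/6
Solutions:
 v(c) = C1 - c^4/4 + c^2/5 + 5*c/6


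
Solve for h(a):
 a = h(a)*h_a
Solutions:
 h(a) = -sqrt(C1 + a^2)
 h(a) = sqrt(C1 + a^2)


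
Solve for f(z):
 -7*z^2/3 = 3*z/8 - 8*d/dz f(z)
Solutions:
 f(z) = C1 + 7*z^3/72 + 3*z^2/128


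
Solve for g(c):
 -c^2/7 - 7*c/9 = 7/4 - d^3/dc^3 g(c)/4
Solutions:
 g(c) = C1 + C2*c + C3*c^2 + c^5/105 + 7*c^4/54 + 7*c^3/6


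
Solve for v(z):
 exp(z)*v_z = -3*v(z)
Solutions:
 v(z) = C1*exp(3*exp(-z))


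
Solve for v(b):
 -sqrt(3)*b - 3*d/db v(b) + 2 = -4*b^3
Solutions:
 v(b) = C1 + b^4/3 - sqrt(3)*b^2/6 + 2*b/3


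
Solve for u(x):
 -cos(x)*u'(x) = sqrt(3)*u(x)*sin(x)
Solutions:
 u(x) = C1*cos(x)^(sqrt(3))


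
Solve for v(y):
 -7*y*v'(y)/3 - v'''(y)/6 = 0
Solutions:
 v(y) = C1 + Integral(C2*airyai(-14^(1/3)*y) + C3*airybi(-14^(1/3)*y), y)


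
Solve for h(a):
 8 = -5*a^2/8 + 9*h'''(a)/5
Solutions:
 h(a) = C1 + C2*a + C3*a^2 + 5*a^5/864 + 20*a^3/27


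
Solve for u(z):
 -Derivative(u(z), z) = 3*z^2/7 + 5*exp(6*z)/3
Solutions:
 u(z) = C1 - z^3/7 - 5*exp(6*z)/18


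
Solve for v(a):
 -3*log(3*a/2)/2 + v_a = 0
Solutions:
 v(a) = C1 + 3*a*log(a)/2 - 3*a/2 - 3*a*log(2)/2 + 3*a*log(3)/2


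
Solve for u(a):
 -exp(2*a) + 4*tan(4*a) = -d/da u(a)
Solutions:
 u(a) = C1 + exp(2*a)/2 + log(cos(4*a))


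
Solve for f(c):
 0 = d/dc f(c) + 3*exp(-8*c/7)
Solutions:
 f(c) = C1 + 21*exp(-8*c/7)/8


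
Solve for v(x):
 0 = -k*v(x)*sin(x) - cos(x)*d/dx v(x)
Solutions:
 v(x) = C1*exp(k*log(cos(x)))


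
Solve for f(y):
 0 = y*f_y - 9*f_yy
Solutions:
 f(y) = C1 + C2*erfi(sqrt(2)*y/6)


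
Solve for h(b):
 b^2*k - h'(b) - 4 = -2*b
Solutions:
 h(b) = C1 + b^3*k/3 + b^2 - 4*b


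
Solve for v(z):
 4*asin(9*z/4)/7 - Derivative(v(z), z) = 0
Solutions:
 v(z) = C1 + 4*z*asin(9*z/4)/7 + 4*sqrt(16 - 81*z^2)/63


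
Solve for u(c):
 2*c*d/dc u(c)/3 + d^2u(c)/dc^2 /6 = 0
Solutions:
 u(c) = C1 + C2*erf(sqrt(2)*c)


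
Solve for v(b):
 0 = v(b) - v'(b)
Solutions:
 v(b) = C1*exp(b)


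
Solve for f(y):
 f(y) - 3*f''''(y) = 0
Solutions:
 f(y) = C1*exp(-3^(3/4)*y/3) + C2*exp(3^(3/4)*y/3) + C3*sin(3^(3/4)*y/3) + C4*cos(3^(3/4)*y/3)


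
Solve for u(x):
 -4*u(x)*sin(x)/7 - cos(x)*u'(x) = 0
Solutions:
 u(x) = C1*cos(x)^(4/7)


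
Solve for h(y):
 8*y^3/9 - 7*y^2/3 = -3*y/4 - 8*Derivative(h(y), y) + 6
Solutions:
 h(y) = C1 - y^4/36 + 7*y^3/72 - 3*y^2/64 + 3*y/4


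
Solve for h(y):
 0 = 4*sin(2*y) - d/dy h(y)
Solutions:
 h(y) = C1 - 2*cos(2*y)


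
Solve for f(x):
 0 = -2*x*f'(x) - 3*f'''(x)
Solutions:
 f(x) = C1 + Integral(C2*airyai(-2^(1/3)*3^(2/3)*x/3) + C3*airybi(-2^(1/3)*3^(2/3)*x/3), x)


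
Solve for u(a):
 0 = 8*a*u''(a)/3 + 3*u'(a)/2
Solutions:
 u(a) = C1 + C2*a^(7/16)


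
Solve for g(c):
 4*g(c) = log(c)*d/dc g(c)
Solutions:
 g(c) = C1*exp(4*li(c))


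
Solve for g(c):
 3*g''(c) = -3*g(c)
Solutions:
 g(c) = C1*sin(c) + C2*cos(c)


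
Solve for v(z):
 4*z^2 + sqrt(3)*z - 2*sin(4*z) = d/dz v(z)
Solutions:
 v(z) = C1 + 4*z^3/3 + sqrt(3)*z^2/2 + cos(4*z)/2


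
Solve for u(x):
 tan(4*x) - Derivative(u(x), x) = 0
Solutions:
 u(x) = C1 - log(cos(4*x))/4


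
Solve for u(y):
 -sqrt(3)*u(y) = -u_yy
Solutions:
 u(y) = C1*exp(-3^(1/4)*y) + C2*exp(3^(1/4)*y)


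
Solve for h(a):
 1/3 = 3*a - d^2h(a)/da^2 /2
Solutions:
 h(a) = C1 + C2*a + a^3 - a^2/3


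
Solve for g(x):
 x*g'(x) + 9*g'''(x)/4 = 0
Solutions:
 g(x) = C1 + Integral(C2*airyai(-2^(2/3)*3^(1/3)*x/3) + C3*airybi(-2^(2/3)*3^(1/3)*x/3), x)


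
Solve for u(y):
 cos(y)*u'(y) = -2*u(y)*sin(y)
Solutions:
 u(y) = C1*cos(y)^2


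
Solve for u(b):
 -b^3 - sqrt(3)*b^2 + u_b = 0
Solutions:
 u(b) = C1 + b^4/4 + sqrt(3)*b^3/3


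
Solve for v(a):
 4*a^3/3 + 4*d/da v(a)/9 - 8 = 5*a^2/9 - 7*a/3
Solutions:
 v(a) = C1 - 3*a^4/4 + 5*a^3/12 - 21*a^2/8 + 18*a


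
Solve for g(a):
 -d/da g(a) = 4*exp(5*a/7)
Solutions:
 g(a) = C1 - 28*exp(5*a/7)/5


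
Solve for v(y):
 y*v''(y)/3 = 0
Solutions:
 v(y) = C1 + C2*y


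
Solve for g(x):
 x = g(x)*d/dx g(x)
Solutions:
 g(x) = -sqrt(C1 + x^2)
 g(x) = sqrt(C1 + x^2)


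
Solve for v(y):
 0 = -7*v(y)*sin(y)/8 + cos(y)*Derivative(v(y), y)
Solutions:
 v(y) = C1/cos(y)^(7/8)


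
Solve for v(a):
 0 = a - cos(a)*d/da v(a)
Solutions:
 v(a) = C1 + Integral(a/cos(a), a)


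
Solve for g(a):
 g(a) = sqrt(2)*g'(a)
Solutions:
 g(a) = C1*exp(sqrt(2)*a/2)


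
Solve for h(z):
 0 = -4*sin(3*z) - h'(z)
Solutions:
 h(z) = C1 + 4*cos(3*z)/3


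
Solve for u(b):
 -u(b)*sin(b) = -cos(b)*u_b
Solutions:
 u(b) = C1/cos(b)


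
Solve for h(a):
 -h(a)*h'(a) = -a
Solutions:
 h(a) = -sqrt(C1 + a^2)
 h(a) = sqrt(C1 + a^2)


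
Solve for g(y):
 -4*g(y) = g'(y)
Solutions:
 g(y) = C1*exp(-4*y)


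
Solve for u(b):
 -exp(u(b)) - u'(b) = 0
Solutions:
 u(b) = log(1/(C1 + b))


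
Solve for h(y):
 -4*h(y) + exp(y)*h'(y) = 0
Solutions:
 h(y) = C1*exp(-4*exp(-y))


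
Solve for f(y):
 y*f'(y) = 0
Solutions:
 f(y) = C1


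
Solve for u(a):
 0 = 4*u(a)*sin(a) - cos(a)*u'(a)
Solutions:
 u(a) = C1/cos(a)^4


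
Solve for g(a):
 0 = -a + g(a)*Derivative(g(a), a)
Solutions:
 g(a) = -sqrt(C1 + a^2)
 g(a) = sqrt(C1 + a^2)


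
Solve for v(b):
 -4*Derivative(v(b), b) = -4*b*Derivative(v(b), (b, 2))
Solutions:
 v(b) = C1 + C2*b^2


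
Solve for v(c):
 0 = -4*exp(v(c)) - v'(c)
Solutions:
 v(c) = log(1/(C1 + 4*c))


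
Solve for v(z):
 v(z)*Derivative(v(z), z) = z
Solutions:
 v(z) = -sqrt(C1 + z^2)
 v(z) = sqrt(C1 + z^2)


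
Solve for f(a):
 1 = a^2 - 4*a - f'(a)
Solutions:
 f(a) = C1 + a^3/3 - 2*a^2 - a


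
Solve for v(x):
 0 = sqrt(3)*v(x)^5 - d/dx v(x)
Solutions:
 v(x) = -(-1/(C1 + 4*sqrt(3)*x))^(1/4)
 v(x) = (-1/(C1 + 4*sqrt(3)*x))^(1/4)
 v(x) = -I*(-1/(C1 + 4*sqrt(3)*x))^(1/4)
 v(x) = I*(-1/(C1 + 4*sqrt(3)*x))^(1/4)


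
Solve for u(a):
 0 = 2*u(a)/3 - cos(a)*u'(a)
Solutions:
 u(a) = C1*(sin(a) + 1)^(1/3)/(sin(a) - 1)^(1/3)


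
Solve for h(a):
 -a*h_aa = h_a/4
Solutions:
 h(a) = C1 + C2*a^(3/4)


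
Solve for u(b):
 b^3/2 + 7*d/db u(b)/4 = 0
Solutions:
 u(b) = C1 - b^4/14


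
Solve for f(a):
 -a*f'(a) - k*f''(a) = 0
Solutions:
 f(a) = C1 + C2*sqrt(k)*erf(sqrt(2)*a*sqrt(1/k)/2)


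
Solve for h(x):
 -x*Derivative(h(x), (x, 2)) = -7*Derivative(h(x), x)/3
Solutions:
 h(x) = C1 + C2*x^(10/3)


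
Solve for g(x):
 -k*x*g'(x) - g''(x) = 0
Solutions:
 g(x) = Piecewise((-sqrt(2)*sqrt(pi)*C1*erf(sqrt(2)*sqrt(k)*x/2)/(2*sqrt(k)) - C2, (k > 0) | (k < 0)), (-C1*x - C2, True))


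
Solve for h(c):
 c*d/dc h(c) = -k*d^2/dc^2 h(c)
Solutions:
 h(c) = C1 + C2*sqrt(k)*erf(sqrt(2)*c*sqrt(1/k)/2)


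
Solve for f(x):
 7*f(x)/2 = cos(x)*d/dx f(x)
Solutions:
 f(x) = C1*(sin(x) + 1)^(7/4)/(sin(x) - 1)^(7/4)


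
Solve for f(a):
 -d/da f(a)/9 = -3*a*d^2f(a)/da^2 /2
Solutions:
 f(a) = C1 + C2*a^(29/27)


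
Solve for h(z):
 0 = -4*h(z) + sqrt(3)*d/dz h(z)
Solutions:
 h(z) = C1*exp(4*sqrt(3)*z/3)


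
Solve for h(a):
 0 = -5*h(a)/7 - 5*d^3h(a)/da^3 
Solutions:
 h(a) = C3*exp(-7^(2/3)*a/7) + (C1*sin(sqrt(3)*7^(2/3)*a/14) + C2*cos(sqrt(3)*7^(2/3)*a/14))*exp(7^(2/3)*a/14)


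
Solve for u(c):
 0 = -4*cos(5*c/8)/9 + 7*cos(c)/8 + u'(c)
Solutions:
 u(c) = C1 + 32*sin(5*c/8)/45 - 7*sin(c)/8


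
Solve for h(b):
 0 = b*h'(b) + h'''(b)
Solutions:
 h(b) = C1 + Integral(C2*airyai(-b) + C3*airybi(-b), b)


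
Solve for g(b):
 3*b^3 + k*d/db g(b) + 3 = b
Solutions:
 g(b) = C1 - 3*b^4/(4*k) + b^2/(2*k) - 3*b/k


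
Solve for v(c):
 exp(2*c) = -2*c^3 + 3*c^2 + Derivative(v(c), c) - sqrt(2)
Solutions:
 v(c) = C1 + c^4/2 - c^3 + sqrt(2)*c + exp(2*c)/2


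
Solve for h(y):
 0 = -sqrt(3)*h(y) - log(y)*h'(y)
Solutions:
 h(y) = C1*exp(-sqrt(3)*li(y))


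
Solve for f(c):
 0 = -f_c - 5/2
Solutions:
 f(c) = C1 - 5*c/2


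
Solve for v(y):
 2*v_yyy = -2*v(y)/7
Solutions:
 v(y) = C3*exp(-7^(2/3)*y/7) + (C1*sin(sqrt(3)*7^(2/3)*y/14) + C2*cos(sqrt(3)*7^(2/3)*y/14))*exp(7^(2/3)*y/14)


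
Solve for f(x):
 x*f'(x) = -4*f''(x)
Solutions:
 f(x) = C1 + C2*erf(sqrt(2)*x/4)


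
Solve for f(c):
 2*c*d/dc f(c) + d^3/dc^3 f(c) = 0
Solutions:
 f(c) = C1 + Integral(C2*airyai(-2^(1/3)*c) + C3*airybi(-2^(1/3)*c), c)


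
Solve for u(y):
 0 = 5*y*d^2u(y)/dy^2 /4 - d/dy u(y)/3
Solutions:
 u(y) = C1 + C2*y^(19/15)


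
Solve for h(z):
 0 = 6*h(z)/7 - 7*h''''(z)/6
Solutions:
 h(z) = C1*exp(-sqrt(42)*z/7) + C2*exp(sqrt(42)*z/7) + C3*sin(sqrt(42)*z/7) + C4*cos(sqrt(42)*z/7)


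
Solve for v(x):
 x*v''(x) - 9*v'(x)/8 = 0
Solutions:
 v(x) = C1 + C2*x^(17/8)


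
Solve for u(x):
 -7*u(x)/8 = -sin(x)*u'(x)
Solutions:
 u(x) = C1*(cos(x) - 1)^(7/16)/(cos(x) + 1)^(7/16)


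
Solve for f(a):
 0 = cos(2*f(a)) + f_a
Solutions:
 f(a) = -asin((C1 + exp(4*a))/(C1 - exp(4*a)))/2 + pi/2
 f(a) = asin((C1 + exp(4*a))/(C1 - exp(4*a)))/2


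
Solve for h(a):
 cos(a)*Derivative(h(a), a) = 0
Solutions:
 h(a) = C1


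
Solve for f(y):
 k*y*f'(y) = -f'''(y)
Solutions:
 f(y) = C1 + Integral(C2*airyai(y*(-k)^(1/3)) + C3*airybi(y*(-k)^(1/3)), y)


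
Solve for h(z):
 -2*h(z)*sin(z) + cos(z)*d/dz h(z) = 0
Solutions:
 h(z) = C1/cos(z)^2


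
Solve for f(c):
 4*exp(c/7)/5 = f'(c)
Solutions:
 f(c) = C1 + 28*exp(c/7)/5


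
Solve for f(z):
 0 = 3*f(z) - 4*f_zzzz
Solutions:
 f(z) = C1*exp(-sqrt(2)*3^(1/4)*z/2) + C2*exp(sqrt(2)*3^(1/4)*z/2) + C3*sin(sqrt(2)*3^(1/4)*z/2) + C4*cos(sqrt(2)*3^(1/4)*z/2)


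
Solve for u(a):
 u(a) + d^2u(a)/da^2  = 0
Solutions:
 u(a) = C1*sin(a) + C2*cos(a)


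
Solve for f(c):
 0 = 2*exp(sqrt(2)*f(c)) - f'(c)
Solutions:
 f(c) = sqrt(2)*(2*log(-1/(C1 + 2*c)) - log(2))/4


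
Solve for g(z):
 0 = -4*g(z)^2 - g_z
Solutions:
 g(z) = 1/(C1 + 4*z)


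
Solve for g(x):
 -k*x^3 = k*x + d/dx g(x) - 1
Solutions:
 g(x) = C1 - k*x^4/4 - k*x^2/2 + x


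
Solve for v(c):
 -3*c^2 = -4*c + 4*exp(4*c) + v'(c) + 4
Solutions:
 v(c) = C1 - c^3 + 2*c^2 - 4*c - exp(4*c)


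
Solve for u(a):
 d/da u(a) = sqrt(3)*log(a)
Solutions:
 u(a) = C1 + sqrt(3)*a*log(a) - sqrt(3)*a


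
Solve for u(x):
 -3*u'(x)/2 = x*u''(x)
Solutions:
 u(x) = C1 + C2/sqrt(x)


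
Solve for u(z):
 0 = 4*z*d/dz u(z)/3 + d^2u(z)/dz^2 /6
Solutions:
 u(z) = C1 + C2*erf(2*z)


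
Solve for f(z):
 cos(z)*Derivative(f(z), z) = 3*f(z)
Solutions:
 f(z) = C1*(sin(z) + 1)^(3/2)/(sin(z) - 1)^(3/2)


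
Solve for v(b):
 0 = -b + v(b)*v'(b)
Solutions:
 v(b) = -sqrt(C1 + b^2)
 v(b) = sqrt(C1 + b^2)


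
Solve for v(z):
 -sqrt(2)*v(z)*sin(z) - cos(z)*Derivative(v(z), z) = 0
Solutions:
 v(z) = C1*cos(z)^(sqrt(2))


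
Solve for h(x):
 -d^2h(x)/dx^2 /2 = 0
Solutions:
 h(x) = C1 + C2*x


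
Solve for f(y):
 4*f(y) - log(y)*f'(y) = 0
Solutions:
 f(y) = C1*exp(4*li(y))


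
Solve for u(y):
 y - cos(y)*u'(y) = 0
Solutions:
 u(y) = C1 + Integral(y/cos(y), y)


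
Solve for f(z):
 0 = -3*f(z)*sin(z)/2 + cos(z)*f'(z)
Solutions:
 f(z) = C1/cos(z)^(3/2)


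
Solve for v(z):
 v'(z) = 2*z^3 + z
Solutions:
 v(z) = C1 + z^4/2 + z^2/2


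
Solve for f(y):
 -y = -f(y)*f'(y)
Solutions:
 f(y) = -sqrt(C1 + y^2)
 f(y) = sqrt(C1 + y^2)


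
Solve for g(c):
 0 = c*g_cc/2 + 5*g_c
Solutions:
 g(c) = C1 + C2/c^9


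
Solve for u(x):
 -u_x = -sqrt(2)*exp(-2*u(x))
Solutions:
 u(x) = log(-sqrt(C1 + 2*sqrt(2)*x))
 u(x) = log(C1 + 2*sqrt(2)*x)/2


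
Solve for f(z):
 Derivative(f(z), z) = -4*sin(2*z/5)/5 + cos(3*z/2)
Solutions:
 f(z) = C1 + 2*sin(3*z/2)/3 + 2*cos(2*z/5)


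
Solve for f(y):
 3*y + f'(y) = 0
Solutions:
 f(y) = C1 - 3*y^2/2


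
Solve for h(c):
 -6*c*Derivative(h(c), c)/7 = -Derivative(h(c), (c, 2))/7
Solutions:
 h(c) = C1 + C2*erfi(sqrt(3)*c)


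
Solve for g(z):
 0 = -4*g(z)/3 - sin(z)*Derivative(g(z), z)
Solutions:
 g(z) = C1*(cos(z) + 1)^(2/3)/(cos(z) - 1)^(2/3)


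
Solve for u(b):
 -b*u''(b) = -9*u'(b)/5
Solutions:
 u(b) = C1 + C2*b^(14/5)


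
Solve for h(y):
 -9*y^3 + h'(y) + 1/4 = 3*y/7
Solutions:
 h(y) = C1 + 9*y^4/4 + 3*y^2/14 - y/4


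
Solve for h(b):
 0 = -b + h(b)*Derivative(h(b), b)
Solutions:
 h(b) = -sqrt(C1 + b^2)
 h(b) = sqrt(C1 + b^2)


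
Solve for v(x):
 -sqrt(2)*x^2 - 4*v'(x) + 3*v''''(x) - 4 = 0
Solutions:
 v(x) = C1 + C4*exp(6^(2/3)*x/3) - sqrt(2)*x^3/12 - x + (C2*sin(2^(2/3)*3^(1/6)*x/2) + C3*cos(2^(2/3)*3^(1/6)*x/2))*exp(-6^(2/3)*x/6)


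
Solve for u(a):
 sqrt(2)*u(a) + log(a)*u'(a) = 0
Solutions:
 u(a) = C1*exp(-sqrt(2)*li(a))


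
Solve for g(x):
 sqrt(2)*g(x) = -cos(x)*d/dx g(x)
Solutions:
 g(x) = C1*(sin(x) - 1)^(sqrt(2)/2)/(sin(x) + 1)^(sqrt(2)/2)


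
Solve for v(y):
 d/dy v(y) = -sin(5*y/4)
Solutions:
 v(y) = C1 + 4*cos(5*y/4)/5


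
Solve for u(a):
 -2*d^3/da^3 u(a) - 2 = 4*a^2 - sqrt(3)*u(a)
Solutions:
 u(a) = C3*exp(2^(2/3)*3^(1/6)*a/2) + 4*sqrt(3)*a^2/3 + (C1*sin(6^(2/3)*a/4) + C2*cos(6^(2/3)*a/4))*exp(-2^(2/3)*3^(1/6)*a/4) + 2*sqrt(3)/3


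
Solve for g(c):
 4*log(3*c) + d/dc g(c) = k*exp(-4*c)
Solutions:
 g(c) = C1 - 4*c*log(c) + 4*c*(1 - log(3)) - k*exp(-4*c)/4


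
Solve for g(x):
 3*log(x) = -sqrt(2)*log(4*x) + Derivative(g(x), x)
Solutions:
 g(x) = C1 + sqrt(2)*x*log(x) + 3*x*log(x) - 3*x - sqrt(2)*x + 2*sqrt(2)*x*log(2)


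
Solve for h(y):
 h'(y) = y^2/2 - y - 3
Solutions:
 h(y) = C1 + y^3/6 - y^2/2 - 3*y


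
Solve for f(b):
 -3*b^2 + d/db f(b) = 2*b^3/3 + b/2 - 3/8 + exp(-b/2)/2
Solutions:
 f(b) = C1 + b^4/6 + b^3 + b^2/4 - 3*b/8 - 1/sqrt(exp(b))


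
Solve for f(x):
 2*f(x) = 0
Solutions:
 f(x) = 0


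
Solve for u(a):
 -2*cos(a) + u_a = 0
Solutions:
 u(a) = C1 + 2*sin(a)


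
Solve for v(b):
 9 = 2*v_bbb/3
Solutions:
 v(b) = C1 + C2*b + C3*b^2 + 9*b^3/4


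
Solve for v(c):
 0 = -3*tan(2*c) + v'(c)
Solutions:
 v(c) = C1 - 3*log(cos(2*c))/2


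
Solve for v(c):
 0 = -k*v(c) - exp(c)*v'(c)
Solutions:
 v(c) = C1*exp(k*exp(-c))


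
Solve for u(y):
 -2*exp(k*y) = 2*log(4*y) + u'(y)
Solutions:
 u(y) = C1 - 2*y*log(y) + 2*y*(1 - 2*log(2)) + Piecewise((-2*exp(k*y)/k, Ne(k, 0)), (-2*y, True))


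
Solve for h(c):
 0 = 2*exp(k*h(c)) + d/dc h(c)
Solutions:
 h(c) = Piecewise((log(1/(C1*k + 2*c*k))/k, Ne(k, 0)), (nan, True))
 h(c) = Piecewise((C1 - 2*c, Eq(k, 0)), (nan, True))


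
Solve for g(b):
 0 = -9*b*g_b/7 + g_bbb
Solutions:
 g(b) = C1 + Integral(C2*airyai(21^(2/3)*b/7) + C3*airybi(21^(2/3)*b/7), b)


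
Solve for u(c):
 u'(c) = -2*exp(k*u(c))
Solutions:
 u(c) = Piecewise((log(1/(C1*k + 2*c*k))/k, Ne(k, 0)), (nan, True))
 u(c) = Piecewise((C1 - 2*c, Eq(k, 0)), (nan, True))


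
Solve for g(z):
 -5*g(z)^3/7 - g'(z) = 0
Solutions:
 g(z) = -sqrt(14)*sqrt(-1/(C1 - 5*z))/2
 g(z) = sqrt(14)*sqrt(-1/(C1 - 5*z))/2


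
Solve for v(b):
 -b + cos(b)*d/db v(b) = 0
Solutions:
 v(b) = C1 + Integral(b/cos(b), b)


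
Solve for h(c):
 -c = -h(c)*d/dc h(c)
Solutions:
 h(c) = -sqrt(C1 + c^2)
 h(c) = sqrt(C1 + c^2)


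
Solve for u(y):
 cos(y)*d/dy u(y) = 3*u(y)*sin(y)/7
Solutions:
 u(y) = C1/cos(y)^(3/7)


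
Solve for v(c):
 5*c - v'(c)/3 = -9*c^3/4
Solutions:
 v(c) = C1 + 27*c^4/16 + 15*c^2/2


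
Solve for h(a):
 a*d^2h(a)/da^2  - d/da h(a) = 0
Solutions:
 h(a) = C1 + C2*a^2


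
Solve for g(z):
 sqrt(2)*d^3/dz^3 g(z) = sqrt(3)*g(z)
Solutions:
 g(z) = C3*exp(2^(5/6)*3^(1/6)*z/2) + (C1*sin(2^(5/6)*3^(2/3)*z/4) + C2*cos(2^(5/6)*3^(2/3)*z/4))*exp(-2^(5/6)*3^(1/6)*z/4)


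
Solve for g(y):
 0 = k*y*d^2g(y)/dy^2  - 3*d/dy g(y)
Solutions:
 g(y) = C1 + y^(((re(k) + 3)*re(k) + im(k)^2)/(re(k)^2 + im(k)^2))*(C2*sin(3*log(y)*Abs(im(k))/(re(k)^2 + im(k)^2)) + C3*cos(3*log(y)*im(k)/(re(k)^2 + im(k)^2)))


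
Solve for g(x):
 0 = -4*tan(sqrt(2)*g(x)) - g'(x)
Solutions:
 g(x) = sqrt(2)*(pi - asin(C1*exp(-4*sqrt(2)*x)))/2
 g(x) = sqrt(2)*asin(C1*exp(-4*sqrt(2)*x))/2


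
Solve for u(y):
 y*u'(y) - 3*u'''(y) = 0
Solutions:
 u(y) = C1 + Integral(C2*airyai(3^(2/3)*y/3) + C3*airybi(3^(2/3)*y/3), y)


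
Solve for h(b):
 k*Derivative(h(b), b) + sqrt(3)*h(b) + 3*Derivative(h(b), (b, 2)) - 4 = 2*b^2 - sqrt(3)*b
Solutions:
 h(b) = C1*exp(b*(-k + sqrt(k^2 - 12*sqrt(3)))/6) + C2*exp(-b*(k + sqrt(k^2 - 12*sqrt(3)))/6) + 2*sqrt(3)*b^2/3 - 4*b*k/3 - b + 4*sqrt(3)*k^2/9 + sqrt(3)*k/3 - 4 + 4*sqrt(3)/3


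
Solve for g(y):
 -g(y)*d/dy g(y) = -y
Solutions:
 g(y) = -sqrt(C1 + y^2)
 g(y) = sqrt(C1 + y^2)


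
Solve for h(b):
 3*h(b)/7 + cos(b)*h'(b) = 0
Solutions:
 h(b) = C1*(sin(b) - 1)^(3/14)/(sin(b) + 1)^(3/14)


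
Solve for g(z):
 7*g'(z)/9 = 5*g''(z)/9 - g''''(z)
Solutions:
 g(z) = C1 + C2*exp(z*(10*18^(1/3)/(sqrt(34221) + 189)^(1/3) + 12^(1/3)*(sqrt(34221) + 189)^(1/3))/36)*sin(2^(1/3)*3^(1/6)*z*(-2^(1/3)*3^(2/3)*(sqrt(34221) + 189)^(1/3) + 30/(sqrt(34221) + 189)^(1/3))/36) + C3*exp(z*(10*18^(1/3)/(sqrt(34221) + 189)^(1/3) + 12^(1/3)*(sqrt(34221) + 189)^(1/3))/36)*cos(2^(1/3)*3^(1/6)*z*(-2^(1/3)*3^(2/3)*(sqrt(34221) + 189)^(1/3) + 30/(sqrt(34221) + 189)^(1/3))/36) + C4*exp(-z*(10*18^(1/3)/(sqrt(34221) + 189)^(1/3) + 12^(1/3)*(sqrt(34221) + 189)^(1/3))/18)


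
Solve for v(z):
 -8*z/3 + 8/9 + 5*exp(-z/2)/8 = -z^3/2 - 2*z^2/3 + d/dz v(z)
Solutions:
 v(z) = C1 + z^4/8 + 2*z^3/9 - 4*z^2/3 + 8*z/9 - 5*exp(-z/2)/4


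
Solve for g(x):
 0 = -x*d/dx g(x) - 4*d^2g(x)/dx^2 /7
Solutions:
 g(x) = C1 + C2*erf(sqrt(14)*x/4)


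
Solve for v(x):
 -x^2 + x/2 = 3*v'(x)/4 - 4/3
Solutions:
 v(x) = C1 - 4*x^3/9 + x^2/3 + 16*x/9


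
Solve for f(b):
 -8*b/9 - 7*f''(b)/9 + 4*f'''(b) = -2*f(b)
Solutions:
 f(b) = C1*exp(b*(49/(324*sqrt(942726) + 314585)^(1/3) + 14 + (324*sqrt(942726) + 314585)^(1/3))/216)*sin(sqrt(3)*b*(-(324*sqrt(942726) + 314585)^(1/3) + 49/(324*sqrt(942726) + 314585)^(1/3))/216) + C2*exp(b*(49/(324*sqrt(942726) + 314585)^(1/3) + 14 + (324*sqrt(942726) + 314585)^(1/3))/216)*cos(sqrt(3)*b*(-(324*sqrt(942726) + 314585)^(1/3) + 49/(324*sqrt(942726) + 314585)^(1/3))/216) + C3*exp(b*(-(324*sqrt(942726) + 314585)^(1/3) - 49/(324*sqrt(942726) + 314585)^(1/3) + 7)/108) + 4*b/9


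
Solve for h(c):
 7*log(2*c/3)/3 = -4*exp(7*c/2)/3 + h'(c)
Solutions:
 h(c) = C1 + 7*c*log(c)/3 + 7*c*(-log(3) - 1 + log(2))/3 + 8*exp(7*c/2)/21


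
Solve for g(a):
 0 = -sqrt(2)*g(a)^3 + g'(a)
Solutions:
 g(a) = -sqrt(2)*sqrt(-1/(C1 + sqrt(2)*a))/2
 g(a) = sqrt(2)*sqrt(-1/(C1 + sqrt(2)*a))/2


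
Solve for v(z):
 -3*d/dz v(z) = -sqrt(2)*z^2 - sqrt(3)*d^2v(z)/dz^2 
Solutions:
 v(z) = C1 + C2*exp(sqrt(3)*z) + sqrt(2)*z^3/9 + sqrt(6)*z^2/9 + 2*sqrt(2)*z/9


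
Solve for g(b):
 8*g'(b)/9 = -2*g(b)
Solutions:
 g(b) = C1*exp(-9*b/4)


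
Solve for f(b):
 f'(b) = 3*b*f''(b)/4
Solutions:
 f(b) = C1 + C2*b^(7/3)


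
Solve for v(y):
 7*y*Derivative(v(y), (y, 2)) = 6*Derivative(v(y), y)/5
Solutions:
 v(y) = C1 + C2*y^(41/35)


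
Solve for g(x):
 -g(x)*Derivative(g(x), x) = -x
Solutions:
 g(x) = -sqrt(C1 + x^2)
 g(x) = sqrt(C1 + x^2)


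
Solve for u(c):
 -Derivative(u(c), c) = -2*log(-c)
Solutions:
 u(c) = C1 + 2*c*log(-c) - 2*c


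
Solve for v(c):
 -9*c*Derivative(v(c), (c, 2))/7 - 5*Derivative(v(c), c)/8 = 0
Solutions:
 v(c) = C1 + C2*c^(37/72)


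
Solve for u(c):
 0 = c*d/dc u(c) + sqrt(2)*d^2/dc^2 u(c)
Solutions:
 u(c) = C1 + C2*erf(2^(1/4)*c/2)


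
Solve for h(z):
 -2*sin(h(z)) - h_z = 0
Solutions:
 h(z) = -acos((-C1 - exp(4*z))/(C1 - exp(4*z))) + 2*pi
 h(z) = acos((-C1 - exp(4*z))/(C1 - exp(4*z)))


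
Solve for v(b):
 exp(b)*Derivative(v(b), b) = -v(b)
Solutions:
 v(b) = C1*exp(exp(-b))


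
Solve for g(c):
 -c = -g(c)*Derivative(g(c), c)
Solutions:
 g(c) = -sqrt(C1 + c^2)
 g(c) = sqrt(C1 + c^2)


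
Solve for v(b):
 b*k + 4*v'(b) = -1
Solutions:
 v(b) = C1 - b^2*k/8 - b/4


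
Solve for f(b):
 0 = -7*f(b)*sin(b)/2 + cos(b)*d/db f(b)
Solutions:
 f(b) = C1/cos(b)^(7/2)


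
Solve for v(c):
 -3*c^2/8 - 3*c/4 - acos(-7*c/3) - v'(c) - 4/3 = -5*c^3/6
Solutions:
 v(c) = C1 + 5*c^4/24 - c^3/8 - 3*c^2/8 - c*acos(-7*c/3) - 4*c/3 - sqrt(9 - 49*c^2)/7


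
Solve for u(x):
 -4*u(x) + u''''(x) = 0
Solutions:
 u(x) = C1*exp(-sqrt(2)*x) + C2*exp(sqrt(2)*x) + C3*sin(sqrt(2)*x) + C4*cos(sqrt(2)*x)


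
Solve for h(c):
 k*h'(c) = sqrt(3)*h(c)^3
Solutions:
 h(c) = -sqrt(2)*sqrt(-k/(C1*k + sqrt(3)*c))/2
 h(c) = sqrt(2)*sqrt(-k/(C1*k + sqrt(3)*c))/2


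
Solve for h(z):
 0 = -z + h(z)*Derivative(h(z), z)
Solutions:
 h(z) = -sqrt(C1 + z^2)
 h(z) = sqrt(C1 + z^2)


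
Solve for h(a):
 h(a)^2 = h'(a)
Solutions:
 h(a) = -1/(C1 + a)


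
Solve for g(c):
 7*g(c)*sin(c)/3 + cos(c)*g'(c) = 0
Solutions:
 g(c) = C1*cos(c)^(7/3)


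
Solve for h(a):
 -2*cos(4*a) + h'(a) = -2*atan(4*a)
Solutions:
 h(a) = C1 - 2*a*atan(4*a) + log(16*a^2 + 1)/4 + sin(4*a)/2


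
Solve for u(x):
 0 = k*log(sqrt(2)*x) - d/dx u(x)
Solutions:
 u(x) = C1 + k*x*log(x) - k*x + k*x*log(2)/2


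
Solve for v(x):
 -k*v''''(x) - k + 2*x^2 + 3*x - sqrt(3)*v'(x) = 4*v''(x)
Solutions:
 v(x) = C1 + C2*exp(2^(1/3)*x*(2^(1/3)*sqrt(3)*(sqrt((81 + 256/k)/k^2) + 9/k)^(1/3)/12 - 2^(1/3)*I*(sqrt((81 + 256/k)/k^2) + 9/k)^(1/3)/4 + 8/(k*(-sqrt(3) + 3*I)*(sqrt((81 + 256/k)/k^2) + 9/k)^(1/3)))) + C3*exp(2^(1/3)*x*(2^(1/3)*sqrt(3)*(sqrt((81 + 256/k)/k^2) + 9/k)^(1/3)/12 + 2^(1/3)*I*(sqrt((81 + 256/k)/k^2) + 9/k)^(1/3)/4 - 8/(k*(sqrt(3) + 3*I)*(sqrt((81 + 256/k)/k^2) + 9/k)^(1/3)))) + C4*exp(2^(1/3)*sqrt(3)*x*(-2^(1/3)*(sqrt((81 + 256/k)/k^2) + 9/k)^(1/3) + 8/(k*(sqrt((81 + 256/k)/k^2) + 9/k)^(1/3)))/6) - sqrt(3)*k*x/3 + 2*sqrt(3)*x^3/9 - 8*x^2/3 + sqrt(3)*x^2/2 - 4*x + 64*sqrt(3)*x/9


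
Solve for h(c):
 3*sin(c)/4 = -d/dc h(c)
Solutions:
 h(c) = C1 + 3*cos(c)/4


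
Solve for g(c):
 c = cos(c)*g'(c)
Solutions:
 g(c) = C1 + Integral(c/cos(c), c)


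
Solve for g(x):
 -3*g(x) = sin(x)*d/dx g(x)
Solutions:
 g(x) = C1*(cos(x) + 1)^(3/2)/(cos(x) - 1)^(3/2)


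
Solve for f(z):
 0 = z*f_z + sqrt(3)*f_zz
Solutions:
 f(z) = C1 + C2*erf(sqrt(2)*3^(3/4)*z/6)


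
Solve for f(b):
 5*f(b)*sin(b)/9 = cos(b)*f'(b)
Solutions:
 f(b) = C1/cos(b)^(5/9)


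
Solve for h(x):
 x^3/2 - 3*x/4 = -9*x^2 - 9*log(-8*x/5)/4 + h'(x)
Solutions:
 h(x) = C1 + x^4/8 + 3*x^3 - 3*x^2/8 + 9*x*log(-x)/4 + x*(-3*log(5) - 9/4 + 3*log(10)/4 + 6*log(2))


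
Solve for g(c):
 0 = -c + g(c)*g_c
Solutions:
 g(c) = -sqrt(C1 + c^2)
 g(c) = sqrt(C1 + c^2)


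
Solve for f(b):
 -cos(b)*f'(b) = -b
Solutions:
 f(b) = C1 + Integral(b/cos(b), b)


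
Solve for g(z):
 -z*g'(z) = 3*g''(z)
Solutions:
 g(z) = C1 + C2*erf(sqrt(6)*z/6)


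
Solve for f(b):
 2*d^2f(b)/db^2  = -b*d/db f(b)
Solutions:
 f(b) = C1 + C2*erf(b/2)


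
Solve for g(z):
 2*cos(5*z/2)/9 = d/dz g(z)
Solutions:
 g(z) = C1 + 4*sin(5*z/2)/45


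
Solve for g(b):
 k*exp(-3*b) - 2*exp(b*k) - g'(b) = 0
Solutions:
 g(b) = C1 - k*exp(-3*b)/3 - 2*exp(b*k)/k


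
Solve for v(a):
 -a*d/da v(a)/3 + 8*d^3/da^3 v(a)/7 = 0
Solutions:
 v(a) = C1 + Integral(C2*airyai(3^(2/3)*7^(1/3)*a/6) + C3*airybi(3^(2/3)*7^(1/3)*a/6), a)


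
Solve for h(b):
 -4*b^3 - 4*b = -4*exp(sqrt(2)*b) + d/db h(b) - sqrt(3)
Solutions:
 h(b) = C1 - b^4 - 2*b^2 + sqrt(3)*b + 2*sqrt(2)*exp(sqrt(2)*b)


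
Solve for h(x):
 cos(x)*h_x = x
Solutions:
 h(x) = C1 + Integral(x/cos(x), x)


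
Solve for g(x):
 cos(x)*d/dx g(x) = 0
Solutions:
 g(x) = C1


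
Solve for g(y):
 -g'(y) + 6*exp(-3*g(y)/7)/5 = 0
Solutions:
 g(y) = 7*log(C1 + 18*y/35)/3
 g(y) = 7*log(35^(2/3)*(-3^(1/3) - 3^(5/6)*I)*(C1 + 6*y)^(1/3)/70)
 g(y) = 7*log(35^(2/3)*(-3^(1/3) + 3^(5/6)*I)*(C1 + 6*y)^(1/3)/70)


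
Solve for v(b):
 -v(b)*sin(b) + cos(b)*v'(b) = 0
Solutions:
 v(b) = C1/cos(b)


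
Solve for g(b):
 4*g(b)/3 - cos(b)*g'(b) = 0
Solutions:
 g(b) = C1*(sin(b) + 1)^(2/3)/(sin(b) - 1)^(2/3)


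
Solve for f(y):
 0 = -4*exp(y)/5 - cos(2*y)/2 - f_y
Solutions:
 f(y) = C1 - 4*exp(y)/5 - sin(2*y)/4


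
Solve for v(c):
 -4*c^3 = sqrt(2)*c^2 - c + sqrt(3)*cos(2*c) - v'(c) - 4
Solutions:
 v(c) = C1 + c^4 + sqrt(2)*c^3/3 - c^2/2 - 4*c + sqrt(3)*sin(2*c)/2


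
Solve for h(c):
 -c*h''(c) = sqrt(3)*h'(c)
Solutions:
 h(c) = C1 + C2*c^(1 - sqrt(3))


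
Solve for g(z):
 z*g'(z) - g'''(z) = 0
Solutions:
 g(z) = C1 + Integral(C2*airyai(z) + C3*airybi(z), z)


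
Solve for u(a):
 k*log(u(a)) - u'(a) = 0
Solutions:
 li(u(a)) = C1 + a*k


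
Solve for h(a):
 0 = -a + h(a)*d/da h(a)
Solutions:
 h(a) = -sqrt(C1 + a^2)
 h(a) = sqrt(C1 + a^2)


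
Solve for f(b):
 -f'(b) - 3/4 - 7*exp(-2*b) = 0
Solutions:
 f(b) = C1 - 3*b/4 + 7*exp(-2*b)/2


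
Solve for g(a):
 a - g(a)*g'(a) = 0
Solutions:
 g(a) = -sqrt(C1 + a^2)
 g(a) = sqrt(C1 + a^2)


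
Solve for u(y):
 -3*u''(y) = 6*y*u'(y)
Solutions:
 u(y) = C1 + C2*erf(y)


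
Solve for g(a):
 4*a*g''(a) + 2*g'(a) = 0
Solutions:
 g(a) = C1 + C2*sqrt(a)


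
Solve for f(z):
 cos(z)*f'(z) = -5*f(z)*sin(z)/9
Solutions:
 f(z) = C1*cos(z)^(5/9)


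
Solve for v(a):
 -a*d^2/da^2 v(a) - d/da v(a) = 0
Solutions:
 v(a) = C1 + C2*log(a)


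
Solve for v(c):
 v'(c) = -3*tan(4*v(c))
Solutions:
 v(c) = -asin(C1*exp(-12*c))/4 + pi/4
 v(c) = asin(C1*exp(-12*c))/4


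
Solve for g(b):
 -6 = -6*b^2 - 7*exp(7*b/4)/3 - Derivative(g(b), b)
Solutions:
 g(b) = C1 - 2*b^3 + 6*b - 4*exp(7*b/4)/3


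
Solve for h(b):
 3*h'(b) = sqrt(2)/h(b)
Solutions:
 h(b) = -sqrt(C1 + 6*sqrt(2)*b)/3
 h(b) = sqrt(C1 + 6*sqrt(2)*b)/3


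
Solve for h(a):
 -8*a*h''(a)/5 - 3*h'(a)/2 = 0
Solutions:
 h(a) = C1 + C2*a^(1/16)


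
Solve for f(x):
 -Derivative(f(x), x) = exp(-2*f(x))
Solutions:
 f(x) = log(-sqrt(C1 - 2*x))
 f(x) = log(C1 - 2*x)/2


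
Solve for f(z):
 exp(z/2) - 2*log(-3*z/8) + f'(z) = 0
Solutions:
 f(z) = C1 + 2*z*log(-z) + 2*z*(-3*log(2) - 1 + log(3)) - 2*exp(z/2)


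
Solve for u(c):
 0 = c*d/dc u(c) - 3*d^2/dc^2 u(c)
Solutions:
 u(c) = C1 + C2*erfi(sqrt(6)*c/6)


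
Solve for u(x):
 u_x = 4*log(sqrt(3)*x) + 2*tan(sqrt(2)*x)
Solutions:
 u(x) = C1 + 4*x*log(x) - 4*x + 2*x*log(3) - sqrt(2)*log(cos(sqrt(2)*x))


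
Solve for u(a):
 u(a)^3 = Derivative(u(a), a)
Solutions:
 u(a) = -sqrt(2)*sqrt(-1/(C1 + a))/2
 u(a) = sqrt(2)*sqrt(-1/(C1 + a))/2


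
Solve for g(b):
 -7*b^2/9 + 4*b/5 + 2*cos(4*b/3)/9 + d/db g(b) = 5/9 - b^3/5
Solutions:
 g(b) = C1 - b^4/20 + 7*b^3/27 - 2*b^2/5 + 5*b/9 - sin(4*b/3)/6


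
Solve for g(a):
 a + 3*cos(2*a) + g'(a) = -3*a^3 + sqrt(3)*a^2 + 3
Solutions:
 g(a) = C1 - 3*a^4/4 + sqrt(3)*a^3/3 - a^2/2 + 3*a - 3*sin(a)*cos(a)


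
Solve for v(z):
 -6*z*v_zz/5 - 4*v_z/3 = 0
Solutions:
 v(z) = C1 + C2/z^(1/9)
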